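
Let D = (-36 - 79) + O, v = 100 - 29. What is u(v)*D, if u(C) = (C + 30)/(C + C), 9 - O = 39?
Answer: -14645/142 ≈ -103.13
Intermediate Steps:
O = -30 (O = 9 - 1*39 = 9 - 39 = -30)
v = 71
u(C) = (30 + C)/(2*C) (u(C) = (30 + C)/((2*C)) = (30 + C)*(1/(2*C)) = (30 + C)/(2*C))
D = -145 (D = (-36 - 79) - 30 = -115 - 30 = -145)
u(v)*D = ((½)*(30 + 71)/71)*(-145) = ((½)*(1/71)*101)*(-145) = (101/142)*(-145) = -14645/142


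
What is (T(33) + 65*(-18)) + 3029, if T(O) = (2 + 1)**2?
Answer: 1868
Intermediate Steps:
T(O) = 9 (T(O) = 3**2 = 9)
(T(33) + 65*(-18)) + 3029 = (9 + 65*(-18)) + 3029 = (9 - 1170) + 3029 = -1161 + 3029 = 1868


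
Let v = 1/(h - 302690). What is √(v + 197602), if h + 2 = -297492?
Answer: √17795089302753282/300092 ≈ 444.52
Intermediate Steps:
h = -297494 (h = -2 - 297492 = -297494)
v = -1/600184 (v = 1/(-297494 - 302690) = 1/(-600184) = -1/600184 ≈ -1.6662e-6)
√(v + 197602) = √(-1/600184 + 197602) = √(118597558767/600184) = √17795089302753282/300092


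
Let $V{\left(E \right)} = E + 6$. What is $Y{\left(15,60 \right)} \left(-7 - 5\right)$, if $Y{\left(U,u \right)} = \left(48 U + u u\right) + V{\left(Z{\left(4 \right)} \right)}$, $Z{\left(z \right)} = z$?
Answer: $-51960$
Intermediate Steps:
$V{\left(E \right)} = 6 + E$
$Y{\left(U,u \right)} = 10 + u^{2} + 48 U$ ($Y{\left(U,u \right)} = \left(48 U + u u\right) + \left(6 + 4\right) = \left(48 U + u^{2}\right) + 10 = \left(u^{2} + 48 U\right) + 10 = 10 + u^{2} + 48 U$)
$Y{\left(15,60 \right)} \left(-7 - 5\right) = \left(10 + 60^{2} + 48 \cdot 15\right) \left(-7 - 5\right) = \left(10 + 3600 + 720\right) \left(-12\right) = 4330 \left(-12\right) = -51960$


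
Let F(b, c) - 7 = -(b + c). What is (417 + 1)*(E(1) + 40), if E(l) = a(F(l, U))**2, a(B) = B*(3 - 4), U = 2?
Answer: 23408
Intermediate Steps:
F(b, c) = 7 - b - c (F(b, c) = 7 - (b + c) = 7 + (-b - c) = 7 - b - c)
a(B) = -B (a(B) = B*(-1) = -B)
E(l) = (-5 + l)**2 (E(l) = (-(7 - l - 1*2))**2 = (-(7 - l - 2))**2 = (-(5 - l))**2 = (-5 + l)**2)
(417 + 1)*(E(1) + 40) = (417 + 1)*((-5 + 1)**2 + 40) = 418*((-4)**2 + 40) = 418*(16 + 40) = 418*56 = 23408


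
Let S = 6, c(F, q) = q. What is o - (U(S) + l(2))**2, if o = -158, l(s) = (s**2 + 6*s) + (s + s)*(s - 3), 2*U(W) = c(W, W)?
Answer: -383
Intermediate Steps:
U(W) = W/2
l(s) = s**2 + 6*s + 2*s*(-3 + s) (l(s) = (s**2 + 6*s) + (2*s)*(-3 + s) = (s**2 + 6*s) + 2*s*(-3 + s) = s**2 + 6*s + 2*s*(-3 + s))
o - (U(S) + l(2))**2 = -158 - ((1/2)*6 + 3*2**2)**2 = -158 - (3 + 3*4)**2 = -158 - (3 + 12)**2 = -158 - 1*15**2 = -158 - 1*225 = -158 - 225 = -383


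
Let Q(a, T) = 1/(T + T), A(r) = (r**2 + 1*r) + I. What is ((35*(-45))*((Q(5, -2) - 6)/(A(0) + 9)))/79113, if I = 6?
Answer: 875/105484 ≈ 0.0082951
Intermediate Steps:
A(r) = 6 + r + r**2 (A(r) = (r**2 + 1*r) + 6 = (r**2 + r) + 6 = (r + r**2) + 6 = 6 + r + r**2)
Q(a, T) = 1/(2*T)
((35*(-45))*((Q(5, -2) - 6)/(A(0) + 9)))/79113 = ((35*(-45))*(((1/2)/(-2) - 6)/((6 + 0 + 0**2) + 9)))/79113 = -1575*((1/2)*(-1/2) - 6)/((6 + 0 + 0) + 9)*(1/79113) = -1575*(-1/4 - 6)/(6 + 9)*(1/79113) = -(-39375)/(4*15)*(1/79113) = -1575*(-5/12)*(1/79113) = (2625/4)*(1/79113) = 875/105484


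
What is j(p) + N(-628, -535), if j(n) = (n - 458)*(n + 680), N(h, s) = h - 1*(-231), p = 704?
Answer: 340067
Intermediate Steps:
N(h, s) = 231 + h (N(h, s) = h + 231 = 231 + h)
j(n) = (-458 + n)*(680 + n)
j(p) + N(-628, -535) = (-311440 + 704² + 222*704) + (231 - 628) = (-311440 + 495616 + 156288) - 397 = 340464 - 397 = 340067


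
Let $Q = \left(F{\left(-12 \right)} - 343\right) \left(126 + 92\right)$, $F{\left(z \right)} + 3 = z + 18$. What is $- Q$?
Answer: $74120$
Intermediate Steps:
$F{\left(z \right)} = 15 + z$ ($F{\left(z \right)} = -3 + \left(z + 18\right) = -3 + \left(18 + z\right) = 15 + z$)
$Q = -74120$ ($Q = \left(\left(15 - 12\right) - 343\right) \left(126 + 92\right) = \left(3 - 343\right) 218 = \left(-340\right) 218 = -74120$)
$- Q = \left(-1\right) \left(-74120\right) = 74120$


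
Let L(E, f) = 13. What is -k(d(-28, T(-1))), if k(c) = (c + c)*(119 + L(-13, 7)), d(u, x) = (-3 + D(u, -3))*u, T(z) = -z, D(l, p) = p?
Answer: -44352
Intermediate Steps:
d(u, x) = -6*u (d(u, x) = (-3 - 3)*u = -6*u)
k(c) = 264*c (k(c) = (c + c)*(119 + 13) = (2*c)*132 = 264*c)
-k(d(-28, T(-1))) = -264*(-6*(-28)) = -264*168 = -1*44352 = -44352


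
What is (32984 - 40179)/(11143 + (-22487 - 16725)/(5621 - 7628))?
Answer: -14440365/22403213 ≈ -0.64457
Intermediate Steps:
(32984 - 40179)/(11143 + (-22487 - 16725)/(5621 - 7628)) = -7195/(11143 - 39212/(-2007)) = -7195/(11143 - 39212*(-1/2007)) = -7195/(11143 + 39212/2007) = -7195/22403213/2007 = -7195*2007/22403213 = -14440365/22403213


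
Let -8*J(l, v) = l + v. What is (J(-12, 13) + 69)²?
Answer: 303601/64 ≈ 4743.8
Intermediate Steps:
J(l, v) = -l/8 - v/8 (J(l, v) = -(l + v)/8 = -l/8 - v/8)
(J(-12, 13) + 69)² = ((-⅛*(-12) - ⅛*13) + 69)² = ((3/2 - 13/8) + 69)² = (-⅛ + 69)² = (551/8)² = 303601/64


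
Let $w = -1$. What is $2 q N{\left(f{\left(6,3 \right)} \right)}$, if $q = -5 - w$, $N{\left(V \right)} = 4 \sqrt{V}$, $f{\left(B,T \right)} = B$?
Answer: $- 32 \sqrt{6} \approx -78.384$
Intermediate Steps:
$q = -4$ ($q = -5 - -1 = -5 + 1 = -4$)
$2 q N{\left(f{\left(6,3 \right)} \right)} = 2 \left(-4\right) 4 \sqrt{6} = - 8 \cdot 4 \sqrt{6} = - 32 \sqrt{6}$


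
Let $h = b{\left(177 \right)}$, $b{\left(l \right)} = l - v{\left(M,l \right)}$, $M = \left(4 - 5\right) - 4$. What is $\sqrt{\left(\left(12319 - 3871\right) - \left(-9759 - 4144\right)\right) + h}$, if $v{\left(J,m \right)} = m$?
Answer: $\sqrt{22351} \approx 149.5$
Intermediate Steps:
$M = -5$ ($M = -1 - 4 = -5$)
$b{\left(l \right)} = 0$ ($b{\left(l \right)} = l - l = 0$)
$h = 0$
$\sqrt{\left(\left(12319 - 3871\right) - \left(-9759 - 4144\right)\right) + h} = \sqrt{\left(\left(12319 - 3871\right) - \left(-9759 - 4144\right)\right) + 0} = \sqrt{\left(8448 - -13903\right) + 0} = \sqrt{\left(8448 + 13903\right) + 0} = \sqrt{22351 + 0} = \sqrt{22351}$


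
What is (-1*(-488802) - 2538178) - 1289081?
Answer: -3338457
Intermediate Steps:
(-1*(-488802) - 2538178) - 1289081 = (488802 - 2538178) - 1289081 = -2049376 - 1289081 = -3338457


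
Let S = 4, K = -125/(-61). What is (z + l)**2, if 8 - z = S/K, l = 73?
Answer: 97634161/15625 ≈ 6248.6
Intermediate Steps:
K = 125/61 (K = -125*(-1/61) = 125/61 ≈ 2.0492)
z = 756/125 (z = 8 - 4/125/61 = 8 - 4*61/125 = 8 - 1*244/125 = 8 - 244/125 = 756/125 ≈ 6.0480)
(z + l)**2 = (756/125 + 73)**2 = (9881/125)**2 = 97634161/15625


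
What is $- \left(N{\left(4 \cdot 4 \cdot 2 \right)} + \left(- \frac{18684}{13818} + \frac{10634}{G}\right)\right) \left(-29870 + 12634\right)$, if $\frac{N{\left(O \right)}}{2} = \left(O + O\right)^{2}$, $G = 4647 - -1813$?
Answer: $\frac{525180362510198}{3719345} \approx 1.412 \cdot 10^{8}$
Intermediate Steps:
$G = 6460$ ($G = 4647 + 1813 = 6460$)
$N{\left(O \right)} = 8 O^{2}$ ($N{\left(O \right)} = 2 \left(O + O\right)^{2} = 2 \left(2 O\right)^{2} = 2 \cdot 4 O^{2} = 8 O^{2}$)
$- \left(N{\left(4 \cdot 4 \cdot 2 \right)} + \left(- \frac{18684}{13818} + \frac{10634}{G}\right)\right) \left(-29870 + 12634\right) = - \left(8 \left(4 \cdot 4 \cdot 2\right)^{2} + \left(- \frac{18684}{13818} + \frac{10634}{6460}\right)\right) \left(-29870 + 12634\right) = - \left(8 \left(16 \cdot 2\right)^{2} + \left(\left(-18684\right) \frac{1}{13818} + 10634 \cdot \frac{1}{6460}\right)\right) \left(-17236\right) = - \left(8 \cdot 32^{2} + \left(- \frac{3114}{2303} + \frac{5317}{3230}\right)\right) \left(-17236\right) = - \left(8 \cdot 1024 + \frac{2186831}{7438690}\right) \left(-17236\right) = - \left(8192 + \frac{2186831}{7438690}\right) \left(-17236\right) = - \frac{60939935311 \left(-17236\right)}{7438690} = \left(-1\right) \left(- \frac{525180362510198}{3719345}\right) = \frac{525180362510198}{3719345}$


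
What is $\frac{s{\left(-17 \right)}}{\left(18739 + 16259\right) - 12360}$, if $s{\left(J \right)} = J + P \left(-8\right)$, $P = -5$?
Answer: $\frac{23}{22638} \approx 0.001016$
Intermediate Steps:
$s{\left(J \right)} = 40 + J$ ($s{\left(J \right)} = J - -40 = J + 40 = 40 + J$)
$\frac{s{\left(-17 \right)}}{\left(18739 + 16259\right) - 12360} = \frac{40 - 17}{\left(18739 + 16259\right) - 12360} = \frac{23}{34998 - 12360} = \frac{23}{22638}$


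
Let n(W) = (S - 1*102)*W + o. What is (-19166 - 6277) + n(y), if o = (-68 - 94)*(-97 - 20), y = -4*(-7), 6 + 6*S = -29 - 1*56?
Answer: -29309/3 ≈ -9769.7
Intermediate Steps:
S = -91/6 (S = -1 + (-29 - 1*56)/6 = -1 + (-29 - 56)/6 = -1 + (⅙)*(-85) = -1 - 85/6 = -91/6 ≈ -15.167)
y = 28
o = 18954 (o = -162*(-117) = 18954)
n(W) = 18954 - 703*W/6 (n(W) = (-91/6 - 1*102)*W + 18954 = (-91/6 - 102)*W + 18954 = -703*W/6 + 18954 = 18954 - 703*W/6)
(-19166 - 6277) + n(y) = (-19166 - 6277) + (18954 - 703/6*28) = -25443 + (18954 - 9842/3) = -25443 + 47020/3 = -29309/3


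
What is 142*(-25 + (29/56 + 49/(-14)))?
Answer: -111257/28 ≈ -3973.5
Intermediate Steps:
142*(-25 + (29/56 + 49/(-14))) = 142*(-25 + (29*(1/56) + 49*(-1/14))) = 142*(-25 + (29/56 - 7/2)) = 142*(-25 - 167/56) = 142*(-1567/56) = -111257/28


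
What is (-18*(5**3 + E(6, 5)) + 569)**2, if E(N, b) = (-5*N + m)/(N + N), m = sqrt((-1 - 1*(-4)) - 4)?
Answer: 10705975/4 + 4908*I ≈ 2.6765e+6 + 4908.0*I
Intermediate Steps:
m = I (m = sqrt((-1 + 4) - 4) = sqrt(3 - 4) = sqrt(-1) = I ≈ 1.0*I)
E(N, b) = (I - 5*N)/(2*N) (E(N, b) = (-5*N + I)/(N + N) = (I - 5*N)/((2*N)) = (I - 5*N)*(1/(2*N)) = (I - 5*N)/(2*N))
(-18*(5**3 + E(6, 5)) + 569)**2 = (-18*(5**3 + (1/2)*(I - 5*6)/6) + 569)**2 = (-18*(125 + (1/2)*(1/6)*(I - 30)) + 569)**2 = (-18*(125 + (1/2)*(1/6)*(-30 + I)) + 569)**2 = (-18*(125 + (-5/2 + I/12)) + 569)**2 = (-18*(245/2 + I/12) + 569)**2 = ((-2205 - 3*I/2) + 569)**2 = (-1636 - 3*I/2)**2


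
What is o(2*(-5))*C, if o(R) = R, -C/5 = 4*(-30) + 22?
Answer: -4900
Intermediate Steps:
C = 490 (C = -5*(4*(-30) + 22) = -5*(-120 + 22) = -5*(-98) = 490)
o(2*(-5))*C = (2*(-5))*490 = -10*490 = -4900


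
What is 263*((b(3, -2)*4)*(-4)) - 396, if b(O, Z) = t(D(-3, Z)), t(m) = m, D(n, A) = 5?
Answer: -21436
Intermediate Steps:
b(O, Z) = 5
263*((b(3, -2)*4)*(-4)) - 396 = 263*((5*4)*(-4)) - 396 = 263*(20*(-4)) - 396 = 263*(-80) - 396 = -21040 - 396 = -21436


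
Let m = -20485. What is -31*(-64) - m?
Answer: 22469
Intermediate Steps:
-31*(-64) - m = -31*(-64) - 1*(-20485) = 1984 + 20485 = 22469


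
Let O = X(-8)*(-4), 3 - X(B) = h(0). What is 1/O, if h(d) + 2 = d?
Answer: -1/20 ≈ -0.050000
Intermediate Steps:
h(d) = -2 + d
X(B) = 5 (X(B) = 3 - (-2 + 0) = 3 - 1*(-2) = 3 + 2 = 5)
O = -20 (O = 5*(-4) = -20)
1/O = 1/(-20) = -1/20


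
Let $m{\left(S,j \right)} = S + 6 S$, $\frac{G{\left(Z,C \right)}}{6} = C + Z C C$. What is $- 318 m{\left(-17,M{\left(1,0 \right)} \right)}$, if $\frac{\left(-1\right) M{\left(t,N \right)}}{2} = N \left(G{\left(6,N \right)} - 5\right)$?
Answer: $37842$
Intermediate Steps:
$G{\left(Z,C \right)} = 6 C + 6 Z C^{2}$ ($G{\left(Z,C \right)} = 6 \left(C + Z C C\right) = 6 \left(C + C Z C\right) = 6 \left(C + Z C^{2}\right) = 6 C + 6 Z C^{2}$)
$M{\left(t,N \right)} = - 2 N \left(-5 + 6 N \left(1 + 6 N\right)\right)$ ($M{\left(t,N \right)} = - 2 N \left(6 N \left(1 + N 6\right) - 5\right) = - 2 N \left(6 N \left(1 + 6 N\right) - 5\right) = - 2 N \left(-5 + 6 N \left(1 + 6 N\right)\right)$)
$m{\left(S,j \right)} = 7 S$
$- 318 m{\left(-17,M{\left(1,0 \right)} \right)} = - 318 \cdot 7 \left(-17\right) = \left(-318\right) \left(-119\right) = 37842$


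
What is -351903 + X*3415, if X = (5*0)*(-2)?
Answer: -351903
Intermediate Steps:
X = 0 (X = 0*(-2) = 0)
-351903 + X*3415 = -351903 + 0*3415 = -351903 + 0 = -351903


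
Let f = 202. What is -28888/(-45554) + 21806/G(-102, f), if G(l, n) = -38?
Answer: -248063195/432763 ≈ -573.21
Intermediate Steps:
-28888/(-45554) + 21806/G(-102, f) = -28888/(-45554) + 21806/(-38) = -28888*(-1/45554) + 21806*(-1/38) = 14444/22777 - 10903/19 = -248063195/432763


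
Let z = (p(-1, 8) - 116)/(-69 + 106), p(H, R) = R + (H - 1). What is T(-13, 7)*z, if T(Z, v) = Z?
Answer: 1430/37 ≈ 38.649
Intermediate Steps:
p(H, R) = -1 + H + R (p(H, R) = R + (-1 + H) = -1 + H + R)
z = -110/37 (z = ((-1 - 1 + 8) - 116)/(-69 + 106) = (6 - 116)/37 = -110*1/37 = -110/37 ≈ -2.9730)
T(-13, 7)*z = -13*(-110/37) = 1430/37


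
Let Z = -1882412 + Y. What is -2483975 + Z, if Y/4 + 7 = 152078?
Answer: -3758103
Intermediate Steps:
Y = 608284 (Y = -28 + 4*152078 = -28 + 608312 = 608284)
Z = -1274128 (Z = -1882412 + 608284 = -1274128)
-2483975 + Z = -2483975 - 1274128 = -3758103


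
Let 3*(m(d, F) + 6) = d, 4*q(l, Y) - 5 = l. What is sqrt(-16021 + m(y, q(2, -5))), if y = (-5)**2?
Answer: 2*I*sqrt(36042)/3 ≈ 126.56*I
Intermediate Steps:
q(l, Y) = 5/4 + l/4
y = 25
m(d, F) = -6 + d/3
sqrt(-16021 + m(y, q(2, -5))) = sqrt(-16021 + (-6 + (1/3)*25)) = sqrt(-16021 + (-6 + 25/3)) = sqrt(-16021 + 7/3) = sqrt(-48056/3) = 2*I*sqrt(36042)/3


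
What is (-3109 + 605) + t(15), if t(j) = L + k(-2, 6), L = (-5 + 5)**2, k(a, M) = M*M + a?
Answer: -2470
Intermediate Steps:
k(a, M) = a + M**2 (k(a, M) = M**2 + a = a + M**2)
L = 0 (L = 0**2 = 0)
t(j) = 34 (t(j) = 0 + (-2 + 6**2) = 0 + (-2 + 36) = 0 + 34 = 34)
(-3109 + 605) + t(15) = (-3109 + 605) + 34 = -2504 + 34 = -2470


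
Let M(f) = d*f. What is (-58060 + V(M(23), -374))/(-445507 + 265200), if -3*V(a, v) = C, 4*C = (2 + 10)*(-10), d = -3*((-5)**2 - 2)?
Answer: 58050/180307 ≈ 0.32195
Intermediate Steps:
d = -69 (d = -3*(25 - 2) = -3*23 = -69)
M(f) = -69*f
C = -30 (C = ((2 + 10)*(-10))/4 = (12*(-10))/4 = (1/4)*(-120) = -30)
V(a, v) = 10 (V(a, v) = -1/3*(-30) = 10)
(-58060 + V(M(23), -374))/(-445507 + 265200) = (-58060 + 10)/(-445507 + 265200) = -58050/(-180307) = -58050*(-1/180307) = 58050/180307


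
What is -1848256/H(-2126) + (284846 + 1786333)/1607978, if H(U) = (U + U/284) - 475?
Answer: 422784783121751/595603091090 ≈ 709.84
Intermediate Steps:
H(U) = -475 + 285*U/284 (H(U) = (U + U*(1/284)) - 475 = (U + U/284) - 475 = 285*U/284 - 475 = -475 + 285*U/284)
-1848256/H(-2126) + (284846 + 1786333)/1607978 = -1848256/(-475 + (285/284)*(-2126)) + (284846 + 1786333)/1607978 = -1848256/(-475 - 302955/142) + 2071179*(1/1607978) = -1848256/(-370405/142) + 2071179/1607978 = -1848256*(-142/370405) + 2071179/1607978 = 262452352/370405 + 2071179/1607978 = 422784783121751/595603091090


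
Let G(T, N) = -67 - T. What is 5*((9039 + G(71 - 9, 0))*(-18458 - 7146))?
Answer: -1140658200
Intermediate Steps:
5*((9039 + G(71 - 9, 0))*(-18458 - 7146)) = 5*((9039 + (-67 - (71 - 9)))*(-18458 - 7146)) = 5*((9039 + (-67 - 1*62))*(-25604)) = 5*((9039 + (-67 - 62))*(-25604)) = 5*((9039 - 129)*(-25604)) = 5*(8910*(-25604)) = 5*(-228131640) = -1140658200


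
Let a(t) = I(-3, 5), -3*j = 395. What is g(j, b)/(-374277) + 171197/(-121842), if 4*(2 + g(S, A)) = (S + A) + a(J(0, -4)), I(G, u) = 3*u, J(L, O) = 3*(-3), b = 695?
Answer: -42728314805/30401772156 ≈ -1.4055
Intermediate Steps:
j = -395/3 (j = -⅓*395 = -395/3 ≈ -131.67)
J(L, O) = -9
a(t) = 15 (a(t) = 3*5 = 15)
g(S, A) = 7/4 + A/4 + S/4 (g(S, A) = -2 + ((S + A) + 15)/4 = -2 + ((A + S) + 15)/4 = -2 + (15 + A + S)/4 = -2 + (15/4 + A/4 + S/4) = 7/4 + A/4 + S/4)
g(j, b)/(-374277) + 171197/(-121842) = (7/4 + (¼)*695 + (¼)*(-395/3))/(-374277) + 171197/(-121842) = (7/4 + 695/4 - 395/12)*(-1/374277) + 171197*(-1/121842) = (1711/12)*(-1/374277) - 171197/121842 = -1711/4491324 - 171197/121842 = -42728314805/30401772156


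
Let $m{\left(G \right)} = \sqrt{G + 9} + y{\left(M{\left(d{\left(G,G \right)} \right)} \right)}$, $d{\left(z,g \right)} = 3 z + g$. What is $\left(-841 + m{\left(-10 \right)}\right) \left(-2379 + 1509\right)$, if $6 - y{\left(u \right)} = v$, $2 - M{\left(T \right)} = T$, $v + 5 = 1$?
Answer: $722970 - 870 i \approx 7.2297 \cdot 10^{5} - 870.0 i$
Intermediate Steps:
$v = -4$ ($v = -5 + 1 = -4$)
$d{\left(z,g \right)} = g + 3 z$
$M{\left(T \right)} = 2 - T$
$y{\left(u \right)} = 10$ ($y{\left(u \right)} = 6 - -4 = 6 + 4 = 10$)
$m{\left(G \right)} = 10 + \sqrt{9 + G}$ ($m{\left(G \right)} = \sqrt{G + 9} + 10 = \sqrt{9 + G} + 10 = 10 + \sqrt{9 + G}$)
$\left(-841 + m{\left(-10 \right)}\right) \left(-2379 + 1509\right) = \left(-841 + \left(10 + \sqrt{9 - 10}\right)\right) \left(-2379 + 1509\right) = \left(-841 + \left(10 + \sqrt{-1}\right)\right) \left(-870\right) = \left(-841 + \left(10 + i\right)\right) \left(-870\right) = \left(-831 + i\right) \left(-870\right) = 722970 - 870 i$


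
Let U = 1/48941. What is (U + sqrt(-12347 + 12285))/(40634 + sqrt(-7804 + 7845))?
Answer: 40634/80807557642015 - sqrt(41)/80807557642015 - I*sqrt(2542)/1651121915 + 40634*I*sqrt(62)/1651121915 ≈ 5.0277e-10 + 0.00019375*I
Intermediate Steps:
U = 1/48941 ≈ 2.0433e-5
(U + sqrt(-12347 + 12285))/(40634 + sqrt(-7804 + 7845)) = (1/48941 + sqrt(-12347 + 12285))/(40634 + sqrt(-7804 + 7845)) = (1/48941 + sqrt(-62))/(40634 + sqrt(41)) = (1/48941 + I*sqrt(62))/(40634 + sqrt(41))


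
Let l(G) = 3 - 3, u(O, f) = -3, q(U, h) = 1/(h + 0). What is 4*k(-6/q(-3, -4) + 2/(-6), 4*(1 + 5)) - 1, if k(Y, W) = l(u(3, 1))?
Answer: -1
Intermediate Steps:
q(U, h) = 1/h
l(G) = 0
k(Y, W) = 0
4*k(-6/q(-3, -4) + 2/(-6), 4*(1 + 5)) - 1 = 4*0 - 1 = 0 - 1 = -1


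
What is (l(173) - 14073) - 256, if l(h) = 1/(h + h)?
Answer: -4957833/346 ≈ -14329.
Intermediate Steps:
l(h) = 1/(2*h)
(l(173) - 14073) - 256 = ((½)/173 - 14073) - 256 = ((½)*(1/173) - 14073) - 256 = (1/346 - 14073) - 256 = -4869257/346 - 256 = -4957833/346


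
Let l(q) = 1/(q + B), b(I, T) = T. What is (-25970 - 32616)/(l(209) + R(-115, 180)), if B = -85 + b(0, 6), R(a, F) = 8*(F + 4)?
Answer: -7616180/191361 ≈ -39.800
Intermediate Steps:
R(a, F) = 32 + 8*F (R(a, F) = 8*(4 + F) = 32 + 8*F)
B = -79 (B = -85 + 6 = -79)
l(q) = 1/(-79 + q) (l(q) = 1/(q - 79) = 1/(-79 + q))
(-25970 - 32616)/(l(209) + R(-115, 180)) = (-25970 - 32616)/(1/(-79 + 209) + (32 + 8*180)) = -58586/(1/130 + (32 + 1440)) = -58586/(1/130 + 1472) = -58586/191361/130 = -58586*130/191361 = -7616180/191361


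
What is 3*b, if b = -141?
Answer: -423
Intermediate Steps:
3*b = 3*(-141) = -423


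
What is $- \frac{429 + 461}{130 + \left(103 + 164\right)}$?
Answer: $- \frac{890}{397} \approx -2.2418$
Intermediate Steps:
$- \frac{429 + 461}{130 + \left(103 + 164\right)} = - \frac{890}{130 + 267} = - \frac{890}{397}$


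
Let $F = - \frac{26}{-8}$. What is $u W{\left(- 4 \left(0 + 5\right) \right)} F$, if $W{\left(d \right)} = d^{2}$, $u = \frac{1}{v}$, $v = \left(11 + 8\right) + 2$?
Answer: $\frac{1300}{21} \approx 61.905$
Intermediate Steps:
$F = \frac{13}{4}$ ($F = \left(-26\right) \left(- \frac{1}{8}\right) = \frac{13}{4} \approx 3.25$)
$v = 21$ ($v = 19 + 2 = 21$)
$u = \frac{1}{21} \approx 0.047619$
$u W{\left(- 4 \left(0 + 5\right) \right)} F = \frac{\left(- 4 \left(0 + 5\right)\right)^{2}}{21} \cdot \frac{13}{4} = \frac{\left(\left(-4\right) 5\right)^{2}}{21} \cdot \frac{13}{4} = \frac{\left(-20\right)^{2}}{21} \cdot \frac{13}{4} = \frac{1}{21} \cdot 400 \cdot \frac{13}{4} = \frac{400}{21} \cdot \frac{13}{4} = \frac{1300}{21}$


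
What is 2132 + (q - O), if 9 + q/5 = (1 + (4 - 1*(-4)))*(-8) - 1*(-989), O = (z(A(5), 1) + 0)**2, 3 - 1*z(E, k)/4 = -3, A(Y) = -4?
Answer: 6096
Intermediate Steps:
z(E, k) = 24 (z(E, k) = 12 - 4*(-3) = 12 + 12 = 24)
O = 576 (O = (24 + 0)**2 = 24**2 = 576)
q = 4540 (q = -45 + 5*((1 + (4 - 1*(-4)))*(-8) - 1*(-989)) = -45 + 5*((1 + (4 + 4))*(-8) + 989) = -45 + 5*((1 + 8)*(-8) + 989) = -45 + 5*(9*(-8) + 989) = -45 + 5*(-72 + 989) = -45 + 5*917 = -45 + 4585 = 4540)
2132 + (q - O) = 2132 + (4540 - 1*576) = 2132 + (4540 - 576) = 2132 + 3964 = 6096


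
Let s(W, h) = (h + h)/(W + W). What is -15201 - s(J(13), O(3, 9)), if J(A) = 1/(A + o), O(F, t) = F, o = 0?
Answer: -15240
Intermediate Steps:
J(A) = 1/A (J(A) = 1/(A + 0) = 1/A)
s(W, h) = h/W (s(W, h) = (2*h)/((2*W)) = (2*h)*(1/(2*W)) = h/W)
-15201 - s(J(13), O(3, 9)) = -15201 - 3/(1/13) = -15201 - 3/1/13 = -15201 - 3*13 = -15201 - 1*39 = -15201 - 39 = -15240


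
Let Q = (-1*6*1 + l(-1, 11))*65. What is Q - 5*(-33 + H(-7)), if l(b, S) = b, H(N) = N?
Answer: -255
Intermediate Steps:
Q = -455 (Q = (-1*6*1 - 1)*65 = (-6*1 - 1)*65 = (-6 - 1)*65 = -7*65 = -455)
Q - 5*(-33 + H(-7)) = -455 - 5*(-33 - 7) = -455 - 5*(-40) = -455 + 200 = -255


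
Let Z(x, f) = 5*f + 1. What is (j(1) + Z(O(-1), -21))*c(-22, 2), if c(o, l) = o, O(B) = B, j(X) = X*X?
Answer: 2266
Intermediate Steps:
j(X) = X²
Z(x, f) = 1 + 5*f
(j(1) + Z(O(-1), -21))*c(-22, 2) = (1² + (1 + 5*(-21)))*(-22) = (1 + (1 - 105))*(-22) = (1 - 104)*(-22) = -103*(-22) = 2266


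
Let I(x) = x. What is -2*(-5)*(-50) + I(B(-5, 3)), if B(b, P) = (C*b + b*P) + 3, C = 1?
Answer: -517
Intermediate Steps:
B(b, P) = 3 + b + P*b (B(b, P) = (1*b + b*P) + 3 = (b + P*b) + 3 = 3 + b + P*b)
-2*(-5)*(-50) + I(B(-5, 3)) = -2*(-5)*(-50) + (3 - 5 + 3*(-5)) = 10*(-50) + (3 - 5 - 15) = -500 - 17 = -517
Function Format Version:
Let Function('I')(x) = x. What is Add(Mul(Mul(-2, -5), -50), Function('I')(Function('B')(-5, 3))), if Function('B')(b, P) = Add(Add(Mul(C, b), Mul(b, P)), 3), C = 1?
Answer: -517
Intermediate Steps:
Function('B')(b, P) = Add(3, b, Mul(P, b)) (Function('B')(b, P) = Add(Add(Mul(1, b), Mul(b, P)), 3) = Add(Add(b, Mul(P, b)), 3) = Add(3, b, Mul(P, b)))
Add(Mul(Mul(-2, -5), -50), Function('I')(Function('B')(-5, 3))) = Add(Mul(Mul(-2, -5), -50), Add(3, -5, Mul(3, -5))) = Add(Mul(10, -50), Add(3, -5, -15)) = Add(-500, -17) = -517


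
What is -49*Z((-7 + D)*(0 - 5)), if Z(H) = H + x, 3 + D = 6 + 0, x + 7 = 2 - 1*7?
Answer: -392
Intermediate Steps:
x = -12 (x = -7 + (2 - 1*7) = -7 + (2 - 7) = -7 - 5 = -12)
D = 3 (D = -3 + (6 + 0) = -3 + 6 = 3)
Z(H) = -12 + H (Z(H) = H - 12 = -12 + H)
-49*Z((-7 + D)*(0 - 5)) = -49*(-12 + (-7 + 3)*(0 - 5)) = -49*(-12 - 4*(-5)) = -49*(-12 + 20) = -49*8 = -392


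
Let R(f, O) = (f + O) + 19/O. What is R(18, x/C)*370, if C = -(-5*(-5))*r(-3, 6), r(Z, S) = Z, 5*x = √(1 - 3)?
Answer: 6660 - 98859301*I*√2/75 ≈ 6660.0 - 1.8641e+6*I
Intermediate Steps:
x = I*√2/5 (x = √(1 - 3)/5 = √(-2)/5 = (I*√2)/5 = I*√2/5 ≈ 0.28284*I)
C = 75 (C = -(-5*(-5))*(-3) = -25*(-3) = -1*(-75) = 75)
R(f, O) = O + f + 19/O (R(f, O) = (O + f) + 19/O = O + f + 19/O)
R(18, x/C)*370 = ((I*√2/5)/75 + 18 + 19/(((I*√2/5)/75)))*370 = ((I*√2/5)*(1/75) + 18 + 19/(((I*√2/5)*(1/75))))*370 = (I*√2/375 + 18 + 19/((I*√2/375)))*370 = (I*√2/375 + 18 + 19*(-375*I*√2/2))*370 = (I*√2/375 + 18 - 7125*I*√2/2)*370 = (18 - 2671873*I*√2/750)*370 = 6660 - 98859301*I*√2/75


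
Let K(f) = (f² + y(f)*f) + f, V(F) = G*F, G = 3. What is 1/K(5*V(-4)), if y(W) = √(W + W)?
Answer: 59/216060 + I*√30/108030 ≈ 0.00027307 + 5.0701e-5*I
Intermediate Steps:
y(W) = √2*√W (y(W) = √(2*W) = √2*√W)
V(F) = 3*F
K(f) = f + f² + √2*f^(3/2) (K(f) = (f² + (√2*√f)*f) + f = (f² + √2*f^(3/2)) + f = f + f² + √2*f^(3/2))
1/K(5*V(-4)) = 1/((5*(3*(-4)))*(1 + 5*(3*(-4)) + √2*√(5*(3*(-4))))) = 1/((5*(-12))*(1 + 5*(-12) + √2*√(5*(-12)))) = 1/(-60*(1 - 60 + √2*√(-60))) = 1/(-60*(1 - 60 + √2*(2*I*√15))) = 1/(-60*(1 - 60 + 2*I*√30)) = 1/(-60*(-59 + 2*I*√30)) = 1/(3540 - 120*I*√30)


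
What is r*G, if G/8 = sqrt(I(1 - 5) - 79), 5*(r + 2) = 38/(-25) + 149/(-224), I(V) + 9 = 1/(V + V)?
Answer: -68237*I*sqrt(1410)/14000 ≈ -183.02*I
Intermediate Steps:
I(V) = -9 + 1/(2*V) (I(V) = -9 + 1/(V + V) = -9 + 1/(2*V))
r = -68237/28000 (r = -2 + (38/(-25) + 149/(-224))/5 = -2 + (38*(-1/25) + 149*(-1/224))/5 = -2 + (-38/25 - 149/224)/5 = -2 + (1/5)*(-12237/5600) = -2 - 12237/28000 = -68237/28000 ≈ -2.4370)
G = 2*I*sqrt(1410) (G = 8*sqrt((-9 + 1/(2*(1 - 5))) - 79) = 8*sqrt((-9 + (1/2)/(-4)) - 79) = 8*sqrt((-9 + (1/2)*(-1/4)) - 79) = 8*sqrt((-9 - 1/8) - 79) = 8*sqrt(-73/8 - 79) = 8*sqrt(-705/8) = 8*(I*sqrt(1410)/4) = 2*I*sqrt(1410) ≈ 75.1*I)
r*G = -68237*I*sqrt(1410)/14000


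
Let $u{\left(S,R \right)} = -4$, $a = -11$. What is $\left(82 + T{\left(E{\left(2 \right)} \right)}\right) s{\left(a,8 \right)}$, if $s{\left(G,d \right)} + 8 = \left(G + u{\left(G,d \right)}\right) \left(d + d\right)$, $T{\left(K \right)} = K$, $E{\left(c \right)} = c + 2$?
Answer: $-21328$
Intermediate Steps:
$E{\left(c \right)} = 2 + c$
$s{\left(G,d \right)} = -8 + 2 d \left(-4 + G\right)$ ($s{\left(G,d \right)} = -8 + \left(G - 4\right) \left(d + d\right) = -8 + \left(-4 + G\right) 2 d = -8 + 2 d \left(-4 + G\right)$)
$\left(82 + T{\left(E{\left(2 \right)} \right)}\right) s{\left(a,8 \right)} = \left(82 + \left(2 + 2\right)\right) \left(-8 - 64 + 2 \left(-11\right) 8\right) = \left(82 + 4\right) \left(-8 - 64 - 176\right) = 86 \left(-248\right) = -21328$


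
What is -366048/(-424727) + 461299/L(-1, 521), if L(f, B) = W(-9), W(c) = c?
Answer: -195922845941/3822543 ≈ -51255.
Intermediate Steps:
L(f, B) = -9
-366048/(-424727) + 461299/L(-1, 521) = -366048/(-424727) + 461299/(-9) = -366048*(-1/424727) + 461299*(-⅑) = 366048/424727 - 461299/9 = -195922845941/3822543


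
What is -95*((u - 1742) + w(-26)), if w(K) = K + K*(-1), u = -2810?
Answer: 432440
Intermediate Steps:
w(K) = 0 (w(K) = K - K = 0)
-95*((u - 1742) + w(-26)) = -95*((-2810 - 1742) + 0) = -95*(-4552 + 0) = -95*(-4552) = 432440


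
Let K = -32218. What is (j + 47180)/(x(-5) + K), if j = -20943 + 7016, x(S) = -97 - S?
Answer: -33253/32310 ≈ -1.0292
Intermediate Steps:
j = -13927
(j + 47180)/(x(-5) + K) = (-13927 + 47180)/((-97 - 1*(-5)) - 32218) = 33253/((-97 + 5) - 32218) = 33253/(-92 - 32218) = 33253/(-32310) = 33253*(-1/32310) = -33253/32310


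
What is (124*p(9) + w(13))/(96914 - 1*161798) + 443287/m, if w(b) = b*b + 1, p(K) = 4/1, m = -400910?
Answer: -1209551657/1083860185 ≈ -1.1160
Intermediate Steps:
p(K) = 4 (p(K) = 4*1 = 4)
w(b) = 1 + b² (w(b) = b² + 1 = 1 + b²)
(124*p(9) + w(13))/(96914 - 1*161798) + 443287/m = (124*4 + (1 + 13²))/(96914 - 1*161798) + 443287/(-400910) = (496 + (1 + 169))/(96914 - 161798) + 443287*(-1/400910) = (496 + 170)/(-64884) - 443287/400910 = 666*(-1/64884) - 443287/400910 = -111/10814 - 443287/400910 = -1209551657/1083860185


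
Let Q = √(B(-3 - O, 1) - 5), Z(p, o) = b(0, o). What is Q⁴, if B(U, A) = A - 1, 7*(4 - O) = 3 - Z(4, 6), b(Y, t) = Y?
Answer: 25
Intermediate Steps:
Z(p, o) = 0
O = 25/7 (O = 4 - (3 - 1*0)/7 = 4 - (3 + 0)/7 = 4 - ⅐*3 = 4 - 3/7 = 25/7 ≈ 3.5714)
B(U, A) = -1 + A
Q = I*√5 (Q = √((-1 + 1) - 5) = √(0 - 5) = √(-5) = I*√5 ≈ 2.2361*I)
Q⁴ = (I*√5)⁴ = 25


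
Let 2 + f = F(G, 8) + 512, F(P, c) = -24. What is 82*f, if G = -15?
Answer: 39852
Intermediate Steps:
f = 486 (f = -2 + (-24 + 512) = -2 + 488 = 486)
82*f = 82*486 = 39852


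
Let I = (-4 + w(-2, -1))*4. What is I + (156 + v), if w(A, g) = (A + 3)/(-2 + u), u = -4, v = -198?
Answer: -176/3 ≈ -58.667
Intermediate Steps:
w(A, g) = -½ - A/6 (w(A, g) = (A + 3)/(-2 - 4) = (3 + A)/(-6) = (3 + A)*(-⅙) = -½ - A/6)
I = -50/3 (I = (-4 + (-½ - ⅙*(-2)))*4 = (-4 + (-½ + ⅓))*4 = (-4 - ⅙)*4 = -25/6*4 = -50/3 ≈ -16.667)
I + (156 + v) = -50/3 + (156 - 198) = -50/3 - 42 = -176/3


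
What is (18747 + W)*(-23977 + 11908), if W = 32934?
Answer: -623737989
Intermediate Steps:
(18747 + W)*(-23977 + 11908) = (18747 + 32934)*(-23977 + 11908) = 51681*(-12069) = -623737989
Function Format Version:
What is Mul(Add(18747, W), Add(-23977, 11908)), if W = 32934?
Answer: -623737989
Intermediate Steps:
Mul(Add(18747, W), Add(-23977, 11908)) = Mul(Add(18747, 32934), Add(-23977, 11908)) = Mul(51681, -12069) = -623737989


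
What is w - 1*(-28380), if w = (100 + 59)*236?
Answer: 65904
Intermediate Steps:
w = 37524 (w = 159*236 = 37524)
w - 1*(-28380) = 37524 - 1*(-28380) = 37524 + 28380 = 65904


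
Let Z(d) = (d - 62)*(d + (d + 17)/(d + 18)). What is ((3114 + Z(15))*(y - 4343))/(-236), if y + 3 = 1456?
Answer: 112699885/3894 ≈ 28942.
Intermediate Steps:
y = 1453 (y = -3 + 1456 = 1453)
Z(d) = (-62 + d)*(d + (17 + d)/(18 + d))
((3114 + Z(15))*(y - 4343))/(-236) = ((3114 + (-1054 + 15³ - 1161*15 - 43*15²)/(18 + 15))*(1453 - 4343))/(-236) = ((3114 + (-1054 + 3375 - 17415 - 43*225)/33)*(-2890))*(-1/236) = ((3114 + (-1054 + 3375 - 17415 - 9675)/33)*(-2890))*(-1/236) = ((3114 + (1/33)*(-24769))*(-2890))*(-1/236) = ((3114 - 24769/33)*(-2890))*(-1/236) = ((77993/33)*(-2890))*(-1/236) = -225399770/33*(-1/236) = 112699885/3894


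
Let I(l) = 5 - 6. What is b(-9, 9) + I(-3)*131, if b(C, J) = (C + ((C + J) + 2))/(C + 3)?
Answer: -779/6 ≈ -129.83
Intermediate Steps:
I(l) = -1
b(C, J) = (2 + J + 2*C)/(3 + C) (b(C, J) = (C + (2 + C + J))/(3 + C) = (2 + J + 2*C)/(3 + C))
b(-9, 9) + I(-3)*131 = (2 + 9 + 2*(-9))/(3 - 9) - 1*131 = (2 + 9 - 18)/(-6) - 131 = -⅙*(-7) - 131 = 7/6 - 131 = -779/6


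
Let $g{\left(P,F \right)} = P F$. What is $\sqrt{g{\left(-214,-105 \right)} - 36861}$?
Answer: $3 i \sqrt{1599} \approx 119.96 i$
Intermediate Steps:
$g{\left(P,F \right)} = F P$
$\sqrt{g{\left(-214,-105 \right)} - 36861} = \sqrt{\left(-105\right) \left(-214\right) - 36861} = \sqrt{22470 - 36861} = \sqrt{-14391} = 3 i \sqrt{1599}$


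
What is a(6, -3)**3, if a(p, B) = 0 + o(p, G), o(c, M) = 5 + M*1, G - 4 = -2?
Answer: 343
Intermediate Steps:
G = 2 (G = 4 - 2 = 2)
o(c, M) = 5 + M
a(p, B) = 7 (a(p, B) = 0 + (5 + 2) = 0 + 7 = 7)
a(6, -3)**3 = 7**3 = 343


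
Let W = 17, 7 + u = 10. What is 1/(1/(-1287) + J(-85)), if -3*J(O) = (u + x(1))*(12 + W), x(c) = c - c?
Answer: -1287/37324 ≈ -0.034482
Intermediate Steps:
u = 3 (u = -7 + 10 = 3)
x(c) = 0
J(O) = -29 (J(O) = -(3 + 0)*(12 + 17)/3 = -29)
1/(1/(-1287) + J(-85)) = 1/(1/(-1287) - 29) = 1/(-1/1287 - 29) = 1/(-37324/1287) = -1287/37324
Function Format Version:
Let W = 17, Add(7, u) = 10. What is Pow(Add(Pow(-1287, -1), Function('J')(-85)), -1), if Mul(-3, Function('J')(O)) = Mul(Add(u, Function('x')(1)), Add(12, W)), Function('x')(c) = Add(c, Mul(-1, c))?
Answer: Rational(-1287, 37324) ≈ -0.034482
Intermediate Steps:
u = 3 (u = Add(-7, 10) = 3)
Function('x')(c) = 0
Function('J')(O) = -29 (Function('J')(O) = Mul(Rational(-1, 3), Mul(Add(3, 0), Add(12, 17))) = Mul(Rational(-1, 3), Mul(3, 29)) = Mul(Rational(-1, 3), 87) = -29)
Pow(Add(Pow(-1287, -1), Function('J')(-85)), -1) = Pow(Add(Pow(-1287, -1), -29), -1) = Pow(Add(Rational(-1, 1287), -29), -1) = Pow(Rational(-37324, 1287), -1) = Rational(-1287, 37324)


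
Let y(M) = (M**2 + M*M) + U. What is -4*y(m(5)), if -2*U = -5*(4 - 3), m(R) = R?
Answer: -210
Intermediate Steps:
U = 5/2 (U = -(-5)*(4 - 3)/2 = -(-5)/2 = -1/2*(-5) = 5/2 ≈ 2.5000)
y(M) = 5/2 + 2*M**2 (y(M) = (M**2 + M*M) + 5/2 = (M**2 + M**2) + 5/2 = 2*M**2 + 5/2 = 5/2 + 2*M**2)
-4*y(m(5)) = -4*(5/2 + 2*5**2) = -4*(5/2 + 2*25) = -4*(5/2 + 50) = -4*105/2 = -210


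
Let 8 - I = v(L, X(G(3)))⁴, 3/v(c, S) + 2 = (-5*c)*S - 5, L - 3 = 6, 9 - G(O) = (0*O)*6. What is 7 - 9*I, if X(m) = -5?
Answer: -146804486711/2258530576 ≈ -65.000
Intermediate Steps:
G(O) = 9 (G(O) = 9 - 0*O*6 = 9 - 0*6 = 9 - 1*0 = 9 + 0 = 9)
L = 9 (L = 3 + 6 = 9)
v(c, S) = 3/(-7 - 5*S*c) (v(c, S) = 3/(-2 + ((-5*c)*S - 5)) = 3/(-2 + (-5*S*c - 5)) = 3/(-2 + (-5 - 5*S*c)) = 3/(-7 - 5*S*c))
I = 18068244527/2258530576 (I = 8 - (-3/(7 + 5*(-5)*9))⁴ = 8 - (-3/(7 - 225))⁴ = 8 - (-3/(-218))⁴ = 8 - (-3*(-1/218))⁴ = 8 - (3/218)⁴ = 8 - 1*81/2258530576 = 8 - 81/2258530576 = 18068244527/2258530576 ≈ 8.0000)
7 - 9*I = 7 - 9*18068244527/2258530576 = 7 - 162614200743/2258530576 = -146804486711/2258530576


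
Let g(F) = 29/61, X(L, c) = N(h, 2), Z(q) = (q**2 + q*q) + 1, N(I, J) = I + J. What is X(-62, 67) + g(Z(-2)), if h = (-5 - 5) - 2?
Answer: -581/61 ≈ -9.5246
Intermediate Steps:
h = -12 (h = -10 - 2 = -12)
Z(q) = 1 + 2*q**2 (Z(q) = (q**2 + q**2) + 1 = 2*q**2 + 1 = 1 + 2*q**2)
X(L, c) = -10 (X(L, c) = -12 + 2 = -10)
g(F) = 29/61 (g(F) = 29*(1/61) = 29/61)
X(-62, 67) + g(Z(-2)) = -10 + 29/61 = -581/61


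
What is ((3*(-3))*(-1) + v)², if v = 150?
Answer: 25281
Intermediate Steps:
((3*(-3))*(-1) + v)² = ((3*(-3))*(-1) + 150)² = (-9*(-1) + 150)² = (9 + 150)² = 159² = 25281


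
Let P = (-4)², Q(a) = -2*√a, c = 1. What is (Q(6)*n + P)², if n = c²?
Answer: 280 - 64*√6 ≈ 123.23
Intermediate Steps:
n = 1 (n = 1² = 1)
P = 16
(Q(6)*n + P)² = (-2*√6*1 + 16)² = (-2*√6 + 16)² = (16 - 2*√6)²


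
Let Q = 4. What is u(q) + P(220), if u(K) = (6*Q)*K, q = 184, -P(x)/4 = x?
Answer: 3536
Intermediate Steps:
P(x) = -4*x
u(K) = 24*K (u(K) = (6*4)*K = 24*K)
u(q) + P(220) = 24*184 - 4*220 = 4416 - 880 = 3536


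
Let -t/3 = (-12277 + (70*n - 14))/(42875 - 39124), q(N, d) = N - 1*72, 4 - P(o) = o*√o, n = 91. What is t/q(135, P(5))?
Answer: 191/2541 ≈ 0.075167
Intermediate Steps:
P(o) = 4 - o^(3/2) (P(o) = 4 - o*√o = 4 - o^(3/2))
q(N, d) = -72 + N (q(N, d) = N - 72 = -72 + N)
t = 573/121 (t = -3*(-12277 + (70*91 - 14))/(42875 - 39124) = -3*(-12277 + (6370 - 14))/3751 = -3*(-12277 + 6356)/3751 = -(-17763)/3751 = -3*(-191/121) = 573/121 ≈ 4.7355)
t/q(135, P(5)) = 573/(121*(-72 + 135)) = (573/121)/63 = (573/121)*(1/63) = 191/2541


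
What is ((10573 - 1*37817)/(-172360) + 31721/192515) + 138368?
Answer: 1651554615589/11935930 ≈ 1.3837e+5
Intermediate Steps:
((10573 - 1*37817)/(-172360) + 31721/192515) + 138368 = ((10573 - 37817)*(-1/172360) + 31721*(1/192515)) + 138368 = (-27244*(-1/172360) + 31721/192515) + 138368 = (49/310 + 31721/192515) + 138368 = 3853349/11935930 + 138368 = 1651554615589/11935930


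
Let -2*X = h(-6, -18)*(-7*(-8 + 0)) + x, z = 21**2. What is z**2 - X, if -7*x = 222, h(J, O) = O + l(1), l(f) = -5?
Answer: 1356748/7 ≈ 1.9382e+5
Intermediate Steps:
z = 441
h(J, O) = -5 + O (h(J, O) = O - 5 = -5 + O)
x = -222/7 (x = -1/7*222 = -222/7 ≈ -31.714)
X = 4619/7 (X = -((-5 - 18)*(-7*(-8 + 0)) - 222/7)/2 = -(-(-161)*(-8) - 222/7)/2 = -(-23*56 - 222/7)/2 = -(-1288 - 222/7)/2 = -1/2*(-9238/7) = 4619/7 ≈ 659.86)
z**2 - X = 441**2 - 1*4619/7 = 194481 - 4619/7 = 1356748/7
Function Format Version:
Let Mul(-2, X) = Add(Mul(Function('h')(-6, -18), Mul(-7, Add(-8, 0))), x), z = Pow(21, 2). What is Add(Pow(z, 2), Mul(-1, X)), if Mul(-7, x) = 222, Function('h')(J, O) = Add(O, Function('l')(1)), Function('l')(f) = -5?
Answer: Rational(1356748, 7) ≈ 1.9382e+5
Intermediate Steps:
z = 441
Function('h')(J, O) = Add(-5, O) (Function('h')(J, O) = Add(O, -5) = Add(-5, O))
x = Rational(-222, 7) (x = Mul(Rational(-1, 7), 222) = Rational(-222, 7) ≈ -31.714)
X = Rational(4619, 7) (X = Mul(Rational(-1, 2), Add(Mul(Add(-5, -18), Mul(-7, Add(-8, 0))), Rational(-222, 7))) = Mul(Rational(-1, 2), Add(Mul(-23, Mul(-7, -8)), Rational(-222, 7))) = Mul(Rational(-1, 2), Add(Mul(-23, 56), Rational(-222, 7))) = Mul(Rational(-1, 2), Add(-1288, Rational(-222, 7))) = Mul(Rational(-1, 2), Rational(-9238, 7)) = Rational(4619, 7) ≈ 659.86)
Add(Pow(z, 2), Mul(-1, X)) = Add(Pow(441, 2), Mul(-1, Rational(4619, 7))) = Add(194481, Rational(-4619, 7)) = Rational(1356748, 7)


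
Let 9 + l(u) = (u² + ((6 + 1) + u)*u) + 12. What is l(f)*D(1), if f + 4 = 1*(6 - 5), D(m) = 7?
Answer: 0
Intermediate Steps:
f = -3 (f = -4 + 1*(6 - 5) = -4 + 1*1 = -4 + 1 = -3)
l(u) = 3 + u² + u*(7 + u) (l(u) = -9 + ((u² + ((6 + 1) + u)*u) + 12) = -9 + ((u² + (7 + u)*u) + 12) = -9 + ((u² + u*(7 + u)) + 12) = -9 + (12 + u² + u*(7 + u)) = 3 + u² + u*(7 + u))
l(f)*D(1) = (3 + 2*(-3)² + 7*(-3))*7 = (3 + 2*9 - 21)*7 = (3 + 18 - 21)*7 = 0*7 = 0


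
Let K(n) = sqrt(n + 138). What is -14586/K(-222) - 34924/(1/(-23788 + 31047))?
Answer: -253513316 + 2431*I*sqrt(21)/7 ≈ -2.5351e+8 + 1591.5*I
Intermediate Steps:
K(n) = sqrt(138 + n)
-14586/K(-222) - 34924/(1/(-23788 + 31047)) = -14586/sqrt(138 - 222) - 34924/(1/(-23788 + 31047)) = -14586*(-I*sqrt(21)/42) - 34924/(1/7259) = -14586*(-I*sqrt(21)/42) - 34924/1/7259 = -(-2431)*I*sqrt(21)/7 - 34924*7259 = 2431*I*sqrt(21)/7 - 253513316 = -253513316 + 2431*I*sqrt(21)/7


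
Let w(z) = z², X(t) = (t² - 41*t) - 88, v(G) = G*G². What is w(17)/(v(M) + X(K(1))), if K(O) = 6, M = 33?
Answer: 289/35639 ≈ 0.0081091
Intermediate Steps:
v(G) = G³
X(t) = -88 + t² - 41*t
w(17)/(v(M) + X(K(1))) = 17²/(33³ + (-88 + 6² - 41*6)) = 289/(35937 + (-88 + 36 - 246)) = 289/(35937 - 298) = 289/35639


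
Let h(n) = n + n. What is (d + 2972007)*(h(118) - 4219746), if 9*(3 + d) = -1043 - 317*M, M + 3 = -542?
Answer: -113588188078580/9 ≈ -1.2621e+13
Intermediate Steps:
M = -545 (M = -3 - 542 = -545)
h(n) = 2*n
d = 171695/9 (d = -3 + (-1043 - 317*(-545))/9 = -3 + (-1043 + 172765)/9 = -3 + (⅑)*171722 = -3 + 171722/9 = 171695/9 ≈ 19077.)
(d + 2972007)*(h(118) - 4219746) = (171695/9 + 2972007)*(2*118 - 4219746) = 26919758*(236 - 4219746)/9 = (26919758/9)*(-4219510) = -113588188078580/9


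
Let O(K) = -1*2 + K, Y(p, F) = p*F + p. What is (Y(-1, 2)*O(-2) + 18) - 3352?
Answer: -3322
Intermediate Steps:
Y(p, F) = p + F*p (Y(p, F) = F*p + p = p + F*p)
O(K) = -2 + K
(Y(-1, 2)*O(-2) + 18) - 3352 = ((-(1 + 2))*(-2 - 2) + 18) - 3352 = (-1*3*(-4) + 18) - 3352 = (-3*(-4) + 18) - 3352 = (12 + 18) - 3352 = 30 - 3352 = -3322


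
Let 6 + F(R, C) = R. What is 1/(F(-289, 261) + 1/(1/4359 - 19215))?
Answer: -83758184/24708668639 ≈ -0.0033898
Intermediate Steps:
F(R, C) = -6 + R
1/(F(-289, 261) + 1/(1/4359 - 19215)) = 1/((-6 - 289) + 1/(1/4359 - 19215)) = 1/(-295 + 1/(1/4359 - 19215)) = 1/(-295 + 1/(-83758184/4359)) = 1/(-295 - 4359/83758184) = 1/(-24708668639/83758184) = -83758184/24708668639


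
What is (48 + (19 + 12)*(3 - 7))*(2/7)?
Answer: -152/7 ≈ -21.714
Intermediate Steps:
(48 + (19 + 12)*(3 - 7))*(2/7) = (48 + 31*(-4))*(2*(1/7)) = (48 - 124)*(2/7) = -76*2/7 = -152/7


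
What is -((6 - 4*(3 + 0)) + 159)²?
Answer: -23409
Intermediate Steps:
-((6 - 4*(3 + 0)) + 159)² = -((6 - 4*3) + 159)² = -((6 - 12) + 159)² = -(-6 + 159)² = -1*153² = -1*23409 = -23409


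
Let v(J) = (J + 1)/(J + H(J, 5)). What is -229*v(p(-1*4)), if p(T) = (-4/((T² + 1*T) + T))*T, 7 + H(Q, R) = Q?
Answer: 229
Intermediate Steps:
H(Q, R) = -7 + Q
p(T) = -4*T/(T² + 2*T) (p(T) = (-4/((T² + T) + T))*T = (-4/((T + T²) + T))*T = (-4/(T² + 2*T))*T = -4*T/(T² + 2*T))
v(J) = (1 + J)/(-7 + 2*J) (v(J) = (J + 1)/(J + (-7 + J)) = (1 + J)/(-7 + 2*J))
-229*v(p(-1*4)) = -229*(1 - 4/(2 - 1*4))/(-7 + 2*(-4/(2 - 1*4))) = -229*(1 - 4/(2 - 4))/(-7 + 2*(-4/(2 - 4))) = -229*(1 - 4/(-2))/(-7 + 2*(-4/(-2))) = -229*(1 - 4*(-½))/(-7 + 2*(-4*(-½))) = -229*(1 + 2)/(-7 + 2*2) = -229*3/(-7 + 4) = -229*3/(-3) = -(-229)*3/3 = -229*(-1) = 229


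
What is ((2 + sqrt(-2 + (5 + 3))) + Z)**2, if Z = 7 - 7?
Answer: (2 + sqrt(6))**2 ≈ 19.798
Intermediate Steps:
Z = 0
((2 + sqrt(-2 + (5 + 3))) + Z)**2 = ((2 + sqrt(-2 + (5 + 3))) + 0)**2 = ((2 + sqrt(-2 + 8)) + 0)**2 = ((2 + sqrt(6)) + 0)**2 = (2 + sqrt(6))**2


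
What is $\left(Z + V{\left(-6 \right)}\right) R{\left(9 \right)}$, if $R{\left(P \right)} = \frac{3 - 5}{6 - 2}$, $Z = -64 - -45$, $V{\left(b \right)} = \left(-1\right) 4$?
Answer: $\frac{23}{2} \approx 11.5$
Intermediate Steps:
$V{\left(b \right)} = -4$
$Z = -19$ ($Z = -64 + 45 = -19$)
$R{\left(P \right)} = - \frac{1}{2}$ ($R{\left(P \right)} = - \frac{2}{4} = \left(-2\right) \frac{1}{4} = - \frac{1}{2}$)
$\left(Z + V{\left(-6 \right)}\right) R{\left(9 \right)} = \left(-19 - 4\right) \left(- \frac{1}{2}\right) = \left(-23\right) \left(- \frac{1}{2}\right) = \frac{23}{2}$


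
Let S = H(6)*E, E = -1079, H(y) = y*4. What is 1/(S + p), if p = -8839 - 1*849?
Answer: -1/35584 ≈ -2.8103e-5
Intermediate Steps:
H(y) = 4*y
p = -9688 (p = -8839 - 849 = -9688)
S = -25896 (S = (4*6)*(-1079) = 24*(-1079) = -25896)
1/(S + p) = 1/(-25896 - 9688) = 1/(-35584) = -1/35584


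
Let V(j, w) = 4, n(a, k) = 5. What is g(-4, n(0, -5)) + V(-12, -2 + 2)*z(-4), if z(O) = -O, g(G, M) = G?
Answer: 12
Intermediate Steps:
g(-4, n(0, -5)) + V(-12, -2 + 2)*z(-4) = -4 + 4*(-1*(-4)) = -4 + 4*4 = -4 + 16 = 12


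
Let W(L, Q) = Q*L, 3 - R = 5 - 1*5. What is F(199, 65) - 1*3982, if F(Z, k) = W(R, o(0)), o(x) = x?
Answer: -3982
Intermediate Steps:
R = 3 (R = 3 - (5 - 1*5) = 3 - (5 - 5) = 3 - 1*0 = 3 + 0 = 3)
W(L, Q) = L*Q
F(Z, k) = 0 (F(Z, k) = 3*0 = 0)
F(199, 65) - 1*3982 = 0 - 1*3982 = 0 - 3982 = -3982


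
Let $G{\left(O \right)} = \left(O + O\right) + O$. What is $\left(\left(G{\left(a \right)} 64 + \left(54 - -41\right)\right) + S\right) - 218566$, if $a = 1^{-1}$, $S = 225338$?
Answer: $7059$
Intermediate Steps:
$a = 1$
$G{\left(O \right)} = 3 O$ ($G{\left(O \right)} = 2 O + O = 3 O$)
$\left(\left(G{\left(a \right)} 64 + \left(54 - -41\right)\right) + S\right) - 218566 = \left(\left(3 \cdot 1 \cdot 64 + \left(54 - -41\right)\right) + 225338\right) - 218566 = \left(\left(3 \cdot 64 + \left(54 + 41\right)\right) + 225338\right) - 218566 = \left(\left(192 + 95\right) + 225338\right) - 218566 = \left(287 + 225338\right) - 218566 = 225625 - 218566 = 7059$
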